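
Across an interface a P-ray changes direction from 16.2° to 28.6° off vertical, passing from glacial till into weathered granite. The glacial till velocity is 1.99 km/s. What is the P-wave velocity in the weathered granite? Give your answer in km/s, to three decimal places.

3.414 km/s

Snell's law: sin 16.2°/V₁ = sin 28.6°/V₂.
V₂ = V₁·sin 28.6°/sin 16.2° = 1.99 × 1.7158 = 3.414 km/s.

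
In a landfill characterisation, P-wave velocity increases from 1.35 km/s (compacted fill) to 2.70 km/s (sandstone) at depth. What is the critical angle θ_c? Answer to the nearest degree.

At critical incidence the refracted ray runs along the interface (θ₂ = 90°), so sin θ_c = V₁/V₂.
θ_c = arcsin(1.35/2.70) = arcsin 0.5000 = 30.00°.

30°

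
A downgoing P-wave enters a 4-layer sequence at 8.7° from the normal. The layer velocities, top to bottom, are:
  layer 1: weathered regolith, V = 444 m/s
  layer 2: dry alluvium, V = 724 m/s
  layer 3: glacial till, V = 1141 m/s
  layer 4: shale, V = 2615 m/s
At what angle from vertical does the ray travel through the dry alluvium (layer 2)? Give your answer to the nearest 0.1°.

14.3°

Snell's law across each interface conserves sin θ / V, so sin θ_2 = V_2·sin θ₁/V₁.
sin θ_2 = 724 × sin 8.7° / 444 = 0.2467.
θ_2 = arcsin 0.2467 = 14.28°.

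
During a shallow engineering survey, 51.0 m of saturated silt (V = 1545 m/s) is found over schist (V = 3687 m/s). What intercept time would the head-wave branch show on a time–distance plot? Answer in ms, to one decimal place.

59.9 ms

θ_c = arcsin(V₁/V₂) = arcsin(1545/3687) = 24.77°; cos θ_c = 0.9080.
tᵢ = 2h·cos θ_c / V₁ = 2·51.0·0.9080 / 1545 = 0.05994 s.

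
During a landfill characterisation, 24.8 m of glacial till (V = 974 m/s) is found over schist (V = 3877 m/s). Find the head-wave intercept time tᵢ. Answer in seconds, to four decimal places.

tᵢ = 2h·√(V₂²−V₁²)/(V₁V₂).
√(V₂²−V₁²) = √(3877²−974²) = 3752.7 m/s.
tᵢ = 2·24.8·3752.7/(974·3877) = 0.04929 s.

0.0493 s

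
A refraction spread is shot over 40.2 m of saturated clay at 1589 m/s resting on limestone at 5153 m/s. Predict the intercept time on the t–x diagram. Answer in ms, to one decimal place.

48.1 ms

tᵢ = 2h·√(V₂²−V₁²)/(V₁V₂).
√(V₂²−V₁²) = √(5153²−1589²) = 4901.9 m/s.
tᵢ = 2·40.2·4901.9/(1589·5153) = 0.04813 s.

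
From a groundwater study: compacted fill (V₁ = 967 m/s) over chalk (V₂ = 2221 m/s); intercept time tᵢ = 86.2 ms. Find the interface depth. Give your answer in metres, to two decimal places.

θ_c = arcsin(967/2221) = 25.81°; cos θ_c = 0.9002.
tᵢ = 2h cos θ_c/V₁ ⇒ h = tᵢ·V₁/(2 cos θ_c) = 0.0862·967/(2·0.9002) = 46.30 m.

46.30 m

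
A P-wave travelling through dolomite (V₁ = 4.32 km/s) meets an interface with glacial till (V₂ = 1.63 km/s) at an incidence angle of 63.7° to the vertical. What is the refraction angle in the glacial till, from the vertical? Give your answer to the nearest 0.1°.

Snell's law: sin θ₂ = (V₂/V₁)·sin θ₁ = (1.63/4.32)·sin 63.7° = 0.3383.
θ₂ = sin⁻¹(0.3383) = 19.77° (from vertical).

19.8°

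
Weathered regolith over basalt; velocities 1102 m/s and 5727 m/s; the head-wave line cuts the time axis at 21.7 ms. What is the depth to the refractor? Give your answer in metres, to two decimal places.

12.18 m

θ_c = arcsin(1102/5727) = 11.09°; cos θ_c = 0.9813.
tᵢ = 2h cos θ_c/V₁ ⇒ h = tᵢ·V₁/(2 cos θ_c) = 0.0217·1102/(2·0.9813) = 12.18 m.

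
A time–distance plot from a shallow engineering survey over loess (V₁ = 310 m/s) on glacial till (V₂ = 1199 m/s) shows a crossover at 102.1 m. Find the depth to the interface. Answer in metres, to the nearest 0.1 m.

h = (x_cross/2)·√((V₂−V₁)/(V₂+V₁)).
(V₂−V₁)/(V₂+V₁) = (1199−310)/(1199+310) = 0.5891; √ = 0.7675.
h = (102.1/2)·0.7675 = 39.18 m.

39.2 m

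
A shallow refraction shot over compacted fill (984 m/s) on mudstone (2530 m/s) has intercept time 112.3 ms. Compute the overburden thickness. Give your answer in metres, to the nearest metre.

60 m

h = tᵢ·V₁·V₂ / (2·√(V₂²−V₁²)).
√(V₂²−V₁²) = √(2530² − 984²) = 2330.8 m/s.
h = 0.1123 s × 984 × 2530 / (2 × 2330.8) = 59.97 m.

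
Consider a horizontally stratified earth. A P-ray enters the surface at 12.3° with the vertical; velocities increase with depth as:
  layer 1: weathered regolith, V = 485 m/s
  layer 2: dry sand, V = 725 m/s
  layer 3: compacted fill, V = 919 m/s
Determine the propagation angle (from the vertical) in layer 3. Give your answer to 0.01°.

Snell's law across each interface conserves sin θ / V, so sin θ_3 = V_3·sin θ₁/V₁.
sin θ_3 = 919 × sin 12.3° / 485 = 0.4037.
θ_3 = 23.81° from the vertical.

23.81°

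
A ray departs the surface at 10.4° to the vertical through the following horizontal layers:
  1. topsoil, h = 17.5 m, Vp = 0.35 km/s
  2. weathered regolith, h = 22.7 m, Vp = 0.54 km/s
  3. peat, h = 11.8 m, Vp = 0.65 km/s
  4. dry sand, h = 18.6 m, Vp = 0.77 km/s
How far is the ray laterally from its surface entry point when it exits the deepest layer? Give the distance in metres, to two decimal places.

Ray parameter p = sin 10.4° / 0.35 km/s = 5.1577e-01 s/km.
Layer 1: θ = 10.40°; offset = 17.5·tan 10.40° = 3.2119 m.
Layer 2: sin θ = p·0.54 = 0.2785 → θ = 16.17°; offset = 22.7·tan 16.17° = 6.5828 m.
Layer 3: sin θ = p·0.65 = 0.3352 → θ = 19.59°; offset = 11.8·tan 19.59° = 4.1989 m.
Layer 4: sin θ = p·0.77 = 0.3971 → θ = 23.40°; offset = 18.6·tan 23.40° = 8.0488 m.
Total horizontal offset = 22.0424 m.

22.04 m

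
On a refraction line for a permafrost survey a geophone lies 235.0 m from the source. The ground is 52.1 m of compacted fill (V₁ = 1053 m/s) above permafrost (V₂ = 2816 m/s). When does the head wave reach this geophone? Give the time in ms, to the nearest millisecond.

175 ms

θ_c = arcsin(V₁/V₂) = arcsin(1053/2816) = 21.96°, cos θ_c = 0.9275.
Intercept time tᵢ = 2h cos θ_c / V₁ = 2·52.1·0.9275/1053 = 0.09178 s.
t = x/V₂ + tᵢ = 235.0/2816 + 0.09178 = 0.17523 s.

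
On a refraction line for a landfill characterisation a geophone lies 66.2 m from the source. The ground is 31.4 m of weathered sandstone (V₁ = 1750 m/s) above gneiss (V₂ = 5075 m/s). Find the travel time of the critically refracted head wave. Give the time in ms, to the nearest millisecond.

47 ms

θ_c = arcsin(V₁/V₂) = arcsin(1750/5075) = 20.17°, cos θ_c = 0.9387.
Intercept time tᵢ = 2h cos θ_c / V₁ = 2·31.4·0.9387/1750 = 0.03368 s.
t = x/V₂ + tᵢ = 66.2/5075 + 0.03368 = 0.04673 s.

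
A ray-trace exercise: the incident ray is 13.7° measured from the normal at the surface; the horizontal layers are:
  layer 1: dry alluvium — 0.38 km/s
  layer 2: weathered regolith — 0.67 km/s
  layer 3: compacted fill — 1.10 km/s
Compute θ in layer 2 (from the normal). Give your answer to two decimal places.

Snell's law across each interface conserves sin θ / V, so sin θ_2 = V_2·sin θ₁/V₁.
sin θ_2 = 0.67 × sin 13.7° / 0.38 = 0.4176.
θ_2 = arcsin 0.4176 = 24.68°.

24.68°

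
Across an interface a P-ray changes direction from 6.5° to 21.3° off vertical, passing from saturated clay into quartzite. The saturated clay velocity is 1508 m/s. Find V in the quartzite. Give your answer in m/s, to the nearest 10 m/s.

Snell's law: sin 6.5°/V₁ = sin 21.3°/V₂.
V₂ = V₁·sin 21.3°/sin 6.5° = 1508 × 3.2088 = 4838.93 m/s.

4840 m/s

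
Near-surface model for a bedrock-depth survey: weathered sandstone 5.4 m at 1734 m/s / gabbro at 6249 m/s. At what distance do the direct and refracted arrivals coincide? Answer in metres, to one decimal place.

x_cross = 2h·√((V₂+V₁)/(V₂−V₁)).
(V₂+V₁)/(V₂−V₁) = (6249+1734)/(6249−1734) = 1.7681; √ = 1.3297.
x_cross = 2·5.4·1.3297 = 14.36 m.

14.4 m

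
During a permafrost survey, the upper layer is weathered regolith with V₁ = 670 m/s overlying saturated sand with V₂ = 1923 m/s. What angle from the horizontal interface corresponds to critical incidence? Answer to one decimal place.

At critical incidence the refracted ray runs along the interface (θ₂ = 90°), so sin θ_c = V₁/V₂.
θ_c = arcsin(670/1923) = arcsin 0.3484 = 20.39°.
Measured from the interface: 90° − 20.39° = 69.61°.

69.6°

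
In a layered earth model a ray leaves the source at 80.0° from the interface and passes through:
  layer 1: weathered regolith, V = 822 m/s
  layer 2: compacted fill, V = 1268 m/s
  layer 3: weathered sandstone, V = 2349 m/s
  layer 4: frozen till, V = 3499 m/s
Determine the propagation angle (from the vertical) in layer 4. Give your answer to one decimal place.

From the normal: θ₁ = 90° − 80.0° = 10.0°.
Ray parameter p = sin 10.0° / 822 = 2.1125e-04 s/m.
sin θ_4 = p·V_4 = 2.1125e-04 × 3499 = 0.7392.
θ_4 = 47.66° from the vertical.

47.7°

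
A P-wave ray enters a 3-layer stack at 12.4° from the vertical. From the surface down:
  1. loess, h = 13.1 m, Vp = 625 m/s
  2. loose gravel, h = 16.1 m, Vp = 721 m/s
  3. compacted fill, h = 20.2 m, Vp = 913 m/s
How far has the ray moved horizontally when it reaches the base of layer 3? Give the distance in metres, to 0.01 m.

Ray parameter p = sin 12.4° / 625 m/s = 3.4358e-04 s/m.
Layer 1: θ = 12.40°; offset = 13.1·tan 12.40° = 2.8802 m.
Layer 2: sin θ = p·721 = 0.2477 → θ = 14.34°; offset = 16.1·tan 14.34° = 4.1166 m.
Layer 3: sin θ = p·913 = 0.3137 → θ = 18.28°; offset = 20.2·tan 18.28° = 6.6733 m.
Summing the layer offsets gives 13.6701 m.

13.67 m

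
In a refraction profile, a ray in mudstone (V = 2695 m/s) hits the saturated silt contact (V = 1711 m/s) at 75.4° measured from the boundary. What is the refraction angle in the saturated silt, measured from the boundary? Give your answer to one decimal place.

Convert to the normal: θ₁ = 90° − 75.4° = 14.6°.
sin θ₁/V₁ = sin θ₂/V₂ ⇒ sin θ₂ = 1711·sin 14.6°/2695 = 1711·0.2521/2695 = 0.1600.
θ₂ = sin⁻¹(0.1600) = 9.21° (from vertical).
From the interface: 90° − 9.21° = 80.79°.

80.8°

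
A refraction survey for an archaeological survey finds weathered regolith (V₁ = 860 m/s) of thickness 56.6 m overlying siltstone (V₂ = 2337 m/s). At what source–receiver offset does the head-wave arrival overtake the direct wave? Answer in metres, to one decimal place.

θ_c = arcsin(860/2337) = 21.59°, so cos θ_c = 0.9298 and tᵢ = 2h cos θ_c/V₁ = 0.1224 s.
At crossover x/V₁ = x/V₂ + tᵢ ⇒ x = tᵢ/(1/V₁ − 1/V₂) = 0.12239/(1.1628e-03 − 4.2790e-04) = 166.54 m.

166.5 m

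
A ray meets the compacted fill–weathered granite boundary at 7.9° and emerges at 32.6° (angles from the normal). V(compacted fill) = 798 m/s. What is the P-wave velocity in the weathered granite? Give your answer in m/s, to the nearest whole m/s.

3128 m/s

sin 7.9° = 0.1374; sin 32.6° = 0.5388.
V₂ = V₁·(sin θ₂/sin θ₁) = 798·(0.5388/0.1374) = 3128.09 m/s.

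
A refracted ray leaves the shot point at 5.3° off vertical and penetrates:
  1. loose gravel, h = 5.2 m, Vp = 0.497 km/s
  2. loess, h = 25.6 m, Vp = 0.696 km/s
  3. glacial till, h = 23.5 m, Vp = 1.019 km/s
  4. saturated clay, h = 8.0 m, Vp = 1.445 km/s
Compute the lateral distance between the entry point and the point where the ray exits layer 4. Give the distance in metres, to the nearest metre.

Apply Snell's law at each interface; in layer i the horizontal offset is hᵢ·tan θᵢ.
Layer 1: θ = 5.30°; offset = 5.2·tan 5.30° = 0.482 m.
Layer 2: sin θ = 0.696·sin 5.3°/0.497 = 0.1294, θ = 7.43°; offset = 25.6·tan 7.43° = 3.340 m.
Layer 3: sin θ = 1.019·sin 5.3°/0.497 = 0.1894, θ = 10.92°; offset = 23.5·tan 10.92° = 4.533 m.
Layer 4: sin θ = 1.445·sin 5.3°/0.497 = 0.2686, θ = 15.58°; offset = 8.0·tan 15.58° = 2.230 m.
Σ offsets = 10.585 m.

11 m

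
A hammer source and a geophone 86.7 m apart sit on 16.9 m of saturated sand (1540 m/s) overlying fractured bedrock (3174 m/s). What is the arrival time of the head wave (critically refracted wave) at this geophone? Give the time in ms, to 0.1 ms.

46.5 ms

t = x/V₂ + 2h·√(V₂²−V₁²)/(V₁V₂).
√(V₂²−V₁²) = √(3174²−1540²) = 2775.4 m/s; delay term = 2·16.9·2775.4/(1540·3174) = 0.01919 s.
t = 86.7/3174 + 0.01919 = 0.04651 s.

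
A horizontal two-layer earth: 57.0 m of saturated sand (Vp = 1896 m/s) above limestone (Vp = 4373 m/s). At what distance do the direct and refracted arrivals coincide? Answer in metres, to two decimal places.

x_cross = 2h·√((V₂+V₁)/(V₂−V₁)).
(V₂+V₁)/(V₂−V₁) = (4373+1896)/(4373−1896) = 2.5309; √ = 1.5909.
x_cross = 2·57.0·1.5909 = 181.36 m.

181.36 m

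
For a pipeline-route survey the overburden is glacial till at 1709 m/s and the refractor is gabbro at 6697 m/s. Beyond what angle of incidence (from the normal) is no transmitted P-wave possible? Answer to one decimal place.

14.8°

At critical incidence the refracted ray runs along the interface (θ₂ = 90°), so sin θ_c = V₁/V₂.
θ_c = arcsin(1709/6697) = arcsin 0.2552 = 14.78°.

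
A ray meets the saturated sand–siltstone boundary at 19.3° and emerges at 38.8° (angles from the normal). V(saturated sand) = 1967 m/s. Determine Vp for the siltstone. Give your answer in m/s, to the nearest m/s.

Snell's law: sin 19.3°/V₁ = sin 38.8°/V₂.
V₂ = V₁·sin 38.8°/sin 19.3° = 1967 × 1.8958 = 3729.13 m/s.

3729 m/s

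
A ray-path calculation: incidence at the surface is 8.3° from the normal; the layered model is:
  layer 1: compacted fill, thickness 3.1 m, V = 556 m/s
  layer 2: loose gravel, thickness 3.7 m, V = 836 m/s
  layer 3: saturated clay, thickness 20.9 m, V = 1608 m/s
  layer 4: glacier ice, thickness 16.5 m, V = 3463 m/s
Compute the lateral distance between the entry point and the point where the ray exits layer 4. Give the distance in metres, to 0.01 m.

Apply Snell's law at each interface; in layer i the horizontal offset is hᵢ·tan θᵢ.
Layer 1: θ = 8.30°; offset = 3.1·tan 8.30° = 0.4522 m.
Layer 2: sin θ = 836·sin 8.3°/556 = 0.2171, θ = 12.54°; offset = 3.7·tan 12.54° = 0.8227 m.
Layer 3: sin θ = 1608·sin 8.3°/556 = 0.4175, θ = 24.68°; offset = 20.9·tan 24.68° = 9.6024 m.
Layer 4: sin θ = 3463·sin 8.3°/556 = 0.8991, θ = 64.04°; offset = 16.5·tan 64.04° = 33.8922 m.
Total horizontal offset = 44.7696 m.

44.77 m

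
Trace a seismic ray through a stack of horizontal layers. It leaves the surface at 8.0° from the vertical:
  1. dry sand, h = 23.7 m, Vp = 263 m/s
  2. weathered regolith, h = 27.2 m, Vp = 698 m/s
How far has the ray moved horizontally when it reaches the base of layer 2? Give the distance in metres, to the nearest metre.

Ray parameter p = sin 8.0° / 263 m/s = 5.2918e-04 s/m.
Layer 1: θ = 8.00°; offset = 23.7·tan 8.00° = 3.331 m.
Layer 2: sin θ = p·698 = 0.3694 → θ = 21.68°; offset = 27.2·tan 21.68° = 10.811 m.
Σ offsets = 14.142 m.

14 m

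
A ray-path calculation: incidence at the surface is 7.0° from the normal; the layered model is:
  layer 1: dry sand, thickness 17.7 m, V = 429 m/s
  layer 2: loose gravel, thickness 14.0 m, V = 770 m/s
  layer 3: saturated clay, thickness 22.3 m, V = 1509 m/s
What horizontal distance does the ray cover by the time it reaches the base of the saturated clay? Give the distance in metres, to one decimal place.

15.9 m

Apply Snell's law at each interface; in layer i the horizontal offset is hᵢ·tan θᵢ.
Layer 1: θ = 7.00°; offset = 17.7·tan 7.00° = 2.173 m.
Layer 2: sin θ = 770·sin 7.0°/429 = 0.2187, θ = 12.64°; offset = 14.0·tan 12.64° = 3.138 m.
Layer 3: sin θ = 1509·sin 7.0°/429 = 0.4287, θ = 25.38°; offset = 22.3·tan 25.38° = 10.581 m.
Σ offsets = 15.893 m.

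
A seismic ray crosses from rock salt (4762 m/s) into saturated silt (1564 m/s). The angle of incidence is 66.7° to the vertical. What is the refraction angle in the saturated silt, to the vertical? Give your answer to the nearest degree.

18°

Snell's law: sin θ₂ = (V₂/V₁)·sin θ₁ = (1564/4762)·sin 66.7° = 0.3016.
θ₂ = sin⁻¹(0.3016) = 17.56° (from vertical).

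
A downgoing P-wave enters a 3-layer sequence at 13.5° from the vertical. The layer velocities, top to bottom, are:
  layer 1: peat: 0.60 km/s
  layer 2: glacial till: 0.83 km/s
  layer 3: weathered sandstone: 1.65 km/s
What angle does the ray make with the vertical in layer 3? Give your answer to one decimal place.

39.9°

Ray parameter p = sin 13.5° / 0.60 = 3.8908e-01 s/km.
sin θ_3 = p·V_3 = 3.8908e-01 × 1.65 = 0.6420.
θ_3 = arcsin 0.6420 = 39.94°.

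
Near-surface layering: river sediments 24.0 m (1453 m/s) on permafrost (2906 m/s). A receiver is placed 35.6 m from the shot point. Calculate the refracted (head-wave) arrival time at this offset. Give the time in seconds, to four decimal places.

0.0409 s

θ_c = arcsin(V₁/V₂) = arcsin(1453/2906) = 30.00°, cos θ_c = 0.8660.
Intercept time tᵢ = 2h cos θ_c / V₁ = 2·24.0·0.8660/1453 = 0.02861 s.
t = x/V₂ + tᵢ = 35.6/2906 + 0.02861 = 0.04086 s.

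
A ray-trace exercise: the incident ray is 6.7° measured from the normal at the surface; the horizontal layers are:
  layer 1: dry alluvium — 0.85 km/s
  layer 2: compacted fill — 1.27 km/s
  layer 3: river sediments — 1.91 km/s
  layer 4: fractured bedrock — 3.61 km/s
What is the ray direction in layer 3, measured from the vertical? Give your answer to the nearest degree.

15°

Ray parameter p = sin 6.7° / 0.85 = 1.3726e-01 s/km.
sin θ_3 = p·V_3 = 1.3726e-01 × 1.91 = 0.2622.
θ_3 = 15.20° from the vertical.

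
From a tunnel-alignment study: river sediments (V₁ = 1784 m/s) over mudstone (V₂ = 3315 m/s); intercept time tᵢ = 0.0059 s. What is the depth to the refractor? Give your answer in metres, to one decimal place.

h = tᵢ·V₁·V₂ / (2·√(V₂²−V₁²)).
√(V₂²−V₁²) = √(3315² − 1784²) = 2794.0 m/s.
h = 0.0059 s × 1784 × 3315 / (2 × 2794.0) = 6.24 m.

6.2 m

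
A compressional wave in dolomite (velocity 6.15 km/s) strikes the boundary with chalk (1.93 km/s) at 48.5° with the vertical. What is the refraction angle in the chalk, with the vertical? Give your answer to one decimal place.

Snell's law: sin θ₂ = (V₂/V₁)·sin θ₁ = (1.93/6.15)·sin 48.5° = 0.2350.
θ₂ = sin⁻¹(0.2350) = 13.59° (from vertical).

13.6°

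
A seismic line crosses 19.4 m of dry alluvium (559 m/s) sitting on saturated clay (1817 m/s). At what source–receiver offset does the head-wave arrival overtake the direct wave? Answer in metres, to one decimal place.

θ_c = arcsin(559/1817) = 17.92°, so cos θ_c = 0.9515 and tᵢ = 2h cos θ_c/V₁ = 0.0660 s.
At crossover x/V₁ = x/V₂ + tᵢ ⇒ x = tᵢ/(1/V₁ − 1/V₂) = 0.06604/(1.7889e-03 − 5.5036e-04) = 53.32 m.

53.3 m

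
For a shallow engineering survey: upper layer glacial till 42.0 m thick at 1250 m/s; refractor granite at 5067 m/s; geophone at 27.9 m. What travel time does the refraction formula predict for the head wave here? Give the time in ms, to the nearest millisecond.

t = x/V₂ + 2h·√(V₂²−V₁²)/(V₁V₂).
√(V₂²−V₁²) = √(5067²−1250²) = 4910.4 m/s; delay term = 2·42.0·4910.4/(1250·5067) = 0.06512 s.
t = 27.9/5067 + 0.06512 = 0.07063 s.

71 ms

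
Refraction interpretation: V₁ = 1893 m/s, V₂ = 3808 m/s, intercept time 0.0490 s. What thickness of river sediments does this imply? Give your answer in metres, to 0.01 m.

53.45 m

h = tᵢ·V₁·V₂ / (2·√(V₂²−V₁²)).
√(V₂²−V₁²) = √(3808² − 1893²) = 3304.2 m/s.
h = 0.049 s × 1893 × 3808 / (2 × 3304.2) = 53.45 m.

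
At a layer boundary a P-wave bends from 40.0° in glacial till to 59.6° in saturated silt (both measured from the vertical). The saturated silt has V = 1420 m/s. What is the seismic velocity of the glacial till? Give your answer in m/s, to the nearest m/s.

1058 m/s

Snell's law: sin 40.0°/V₁ = sin 59.6°/V₂.
V₁ = V₂·sin 40.0°/sin 59.6° = 1420 × 0.7452 = 1058.25 m/s.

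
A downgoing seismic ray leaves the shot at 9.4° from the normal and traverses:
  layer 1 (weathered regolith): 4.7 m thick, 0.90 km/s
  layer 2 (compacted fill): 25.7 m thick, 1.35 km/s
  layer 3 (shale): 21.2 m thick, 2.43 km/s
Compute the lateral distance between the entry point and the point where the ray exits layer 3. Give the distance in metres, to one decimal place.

Apply Snell's law at each interface; in layer i the horizontal offset is hᵢ·tan θᵢ.
Layer 1: θ = 9.40°; offset = 4.7·tan 9.40° = 0.778 m.
Layer 2: sin θ = 1.35·sin 9.4°/0.90 = 0.2450, θ = 14.18°; offset = 25.7·tan 14.18° = 6.494 m.
Layer 3: sin θ = 2.43·sin 9.4°/0.90 = 0.4410, θ = 26.17°; offset = 21.2·tan 26.17° = 10.416 m.
Σ offsets = 17.688 m.

17.7 m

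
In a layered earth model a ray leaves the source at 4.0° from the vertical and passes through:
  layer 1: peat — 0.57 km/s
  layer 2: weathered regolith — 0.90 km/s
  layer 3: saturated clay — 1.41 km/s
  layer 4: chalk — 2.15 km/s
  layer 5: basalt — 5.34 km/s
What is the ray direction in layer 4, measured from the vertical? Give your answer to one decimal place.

15.3°

Ray parameter p = sin 4.0° / 0.57 = 1.2238e-01 s/km.
sin θ_4 = p·V_4 = 1.2238e-01 × 2.15 = 0.2631.
θ_4 = arcsin 0.2631 = 15.26°.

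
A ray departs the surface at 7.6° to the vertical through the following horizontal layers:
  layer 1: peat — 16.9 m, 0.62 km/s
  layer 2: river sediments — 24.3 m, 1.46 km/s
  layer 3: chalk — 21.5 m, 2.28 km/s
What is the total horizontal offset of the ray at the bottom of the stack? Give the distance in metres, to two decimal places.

22.19 m

Apply Snell's law at each interface; in layer i the horizontal offset is hᵢ·tan θᵢ.
Layer 1: θ = 7.60°; offset = 16.9·tan 7.60° = 2.2549 m.
Layer 2: sin θ = 1.46·sin 7.6°/0.62 = 0.3114, θ = 18.15°; offset = 24.3·tan 18.15° = 7.9641 m.
Layer 3: sin θ = 2.28·sin 7.6°/0.62 = 0.4864, θ = 29.10°; offset = 21.5·tan 29.10° = 11.9676 m.
Total horizontal offset = 22.1867 m.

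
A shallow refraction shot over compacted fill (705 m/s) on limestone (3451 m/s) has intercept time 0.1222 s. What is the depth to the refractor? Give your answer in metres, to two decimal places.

44.00 m

θ_c = arcsin(705/3451) = 11.79°; cos θ_c = 0.9789.
tᵢ = 2h cos θ_c/V₁ ⇒ h = tᵢ·V₁/(2 cos θ_c) = 0.1222·705/(2·0.9789) = 44.00 m.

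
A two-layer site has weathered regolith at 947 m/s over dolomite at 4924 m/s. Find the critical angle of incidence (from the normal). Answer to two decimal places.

At critical incidence the refracted ray runs along the interface (θ₂ = 90°), so sin θ_c = V₁/V₂.
θ_c = arcsin(947/4924) = arcsin 0.1923 = 11.09°.

11.09°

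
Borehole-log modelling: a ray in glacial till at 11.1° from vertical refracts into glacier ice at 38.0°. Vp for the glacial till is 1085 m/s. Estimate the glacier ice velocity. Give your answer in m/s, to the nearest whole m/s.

3470 m/s

Snell's law: sin 11.1°/V₁ = sin 38.0°/V₂.
V₂ = V₁·sin 38.0°/sin 11.1° = 1085 × 3.1979 = 3469.70 m/s.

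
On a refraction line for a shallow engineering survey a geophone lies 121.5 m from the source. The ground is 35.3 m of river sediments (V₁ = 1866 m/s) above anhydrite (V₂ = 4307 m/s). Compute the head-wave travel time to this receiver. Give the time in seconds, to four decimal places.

0.0623 s

t = x/V₂ + 2h·√(V₂²−V₁²)/(V₁V₂).
√(V₂²−V₁²) = √(4307²−1866²) = 3881.8 m/s; delay term = 2·35.3·3881.8/(1866·4307) = 0.03410 s.
t = 121.5/4307 + 0.03410 = 0.06231 s.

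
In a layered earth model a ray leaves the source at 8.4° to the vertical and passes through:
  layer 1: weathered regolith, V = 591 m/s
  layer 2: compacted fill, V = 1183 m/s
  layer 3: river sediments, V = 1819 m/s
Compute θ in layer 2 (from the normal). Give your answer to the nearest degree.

17°

Snell's law across each interface conserves sin θ / V, so sin θ_2 = V_2·sin θ₁/V₁.
sin θ_2 = 1183 × sin 8.4° / 591 = 0.2924.
θ_2 = 17.00° from the vertical.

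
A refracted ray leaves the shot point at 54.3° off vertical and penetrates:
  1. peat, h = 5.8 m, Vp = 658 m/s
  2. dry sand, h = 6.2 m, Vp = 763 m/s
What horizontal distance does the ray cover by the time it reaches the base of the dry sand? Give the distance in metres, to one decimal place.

25.4 m

Apply Snell's law at each interface; in layer i the horizontal offset is hᵢ·tan θᵢ.
Layer 1: θ = 54.30°; offset = 5.8·tan 54.30° = 8.072 m.
Layer 2: sin θ = 763·sin 54.3°/658 = 0.9417, θ = 70.33°; offset = 6.2·tan 70.33° = 17.349 m.
Σ offsets = 25.420 m.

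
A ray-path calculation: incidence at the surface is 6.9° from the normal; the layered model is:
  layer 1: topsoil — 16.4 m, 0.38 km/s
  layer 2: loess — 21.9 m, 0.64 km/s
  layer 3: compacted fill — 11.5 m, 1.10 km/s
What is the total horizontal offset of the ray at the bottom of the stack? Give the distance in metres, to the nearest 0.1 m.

10.8 m

p = sin θ₁/V₁ = sin 6.9°/0.38 = 3.1615e-01 s/km is conserved through the stack.
Layer 1: θ = 6.90°; offset = 16.4·tan 6.90° = 1.985 m.
Layer 2: sin θ = p·0.64 = 0.2023 → θ = 11.67°; offset = 21.9·tan 11.67° = 4.525 m.
Layer 3: sin θ = p·1.10 = 0.3478 → θ = 20.35°; offset = 11.5·tan 20.35° = 4.266 m.
Total horizontal offset = 10.775 m.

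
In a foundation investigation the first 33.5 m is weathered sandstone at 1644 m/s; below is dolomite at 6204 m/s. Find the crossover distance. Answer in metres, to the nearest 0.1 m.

x_cross = 2h·√((V₂+V₁)/(V₂−V₁)).
(V₂+V₁)/(V₂−V₁) = (6204+1644)/(6204−1644) = 1.7211; √ = 1.3119.
x_cross = 2·33.5·1.3119 = 87.90 m.

87.9 m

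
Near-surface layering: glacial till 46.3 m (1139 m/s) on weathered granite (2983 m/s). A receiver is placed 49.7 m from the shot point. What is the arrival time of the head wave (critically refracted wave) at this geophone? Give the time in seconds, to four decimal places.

θ_c = arcsin(V₁/V₂) = arcsin(1139/2983) = 22.45°, cos θ_c = 0.9242.
Intercept time tᵢ = 2h cos θ_c / V₁ = 2·46.3·0.9242/1139 = 0.07514 s.
t = x/V₂ + tᵢ = 49.7/2983 + 0.07514 = 0.09180 s.

0.0918 s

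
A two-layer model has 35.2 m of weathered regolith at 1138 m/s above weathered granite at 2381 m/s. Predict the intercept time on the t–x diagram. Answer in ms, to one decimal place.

tᵢ = 2h·√(V₂²−V₁²)/(V₁V₂).
√(V₂²−V₁²) = √(2381²−1138²) = 2091.4 m/s.
tᵢ = 2·35.2·2091.4/(1138·2381) = 0.05434 s.

54.3 ms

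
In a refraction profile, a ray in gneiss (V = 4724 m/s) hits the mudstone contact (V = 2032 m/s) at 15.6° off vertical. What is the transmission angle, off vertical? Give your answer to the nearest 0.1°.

6.6°

Snell's law: sin θ₂ = (V₂/V₁)·sin θ₁ = (2032/4724)·sin 15.6° = 0.1157.
θ₂ = sin⁻¹(0.1157) = 6.64° (from vertical).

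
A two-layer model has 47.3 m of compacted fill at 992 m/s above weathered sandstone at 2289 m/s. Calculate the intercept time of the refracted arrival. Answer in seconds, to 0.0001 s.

0.0859 s

tᵢ = 2h·√(V₂²−V₁²)/(V₁V₂).
√(V₂²−V₁²) = √(2289²−992²) = 2062.9 m/s.
tᵢ = 2·47.3·2062.9/(992·2289) = 0.08594 s.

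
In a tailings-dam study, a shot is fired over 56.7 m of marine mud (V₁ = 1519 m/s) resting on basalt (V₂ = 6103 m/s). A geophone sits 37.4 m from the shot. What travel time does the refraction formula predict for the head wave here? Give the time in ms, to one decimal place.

t = x/V₂ + 2h·√(V₂²−V₁²)/(V₁V₂).
√(V₂²−V₁²) = √(6103²−1519²) = 5910.9 m/s; delay term = 2·56.7·5910.9/(1519·6103) = 0.07231 s.
t = 37.4/6103 + 0.07231 = 0.07843 s.

78.4 ms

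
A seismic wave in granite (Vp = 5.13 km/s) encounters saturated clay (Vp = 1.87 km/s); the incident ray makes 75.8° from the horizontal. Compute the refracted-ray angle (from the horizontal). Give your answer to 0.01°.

84.87°

Convert to the normal: θ₁ = 90° − 75.8° = 14.2°.
sin θ₁/V₁ = sin θ₂/V₂ ⇒ sin θ₂ = 1.87·sin 14.2°/5.13 = 1.87·0.2453/5.13 = 0.0894.
θ₂ = sin⁻¹(0.0894) = 5.13° (from vertical).
From the interface: 90° − 5.13° = 84.87°.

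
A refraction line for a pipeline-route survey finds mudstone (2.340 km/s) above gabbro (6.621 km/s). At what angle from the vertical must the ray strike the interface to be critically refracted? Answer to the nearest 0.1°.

Critical incidence: sin θ_c = V₁/V₂ = 2.340/6.621 = 0.3534.
θ_c = arcsin 0.3534 = 20.70°.

20.7°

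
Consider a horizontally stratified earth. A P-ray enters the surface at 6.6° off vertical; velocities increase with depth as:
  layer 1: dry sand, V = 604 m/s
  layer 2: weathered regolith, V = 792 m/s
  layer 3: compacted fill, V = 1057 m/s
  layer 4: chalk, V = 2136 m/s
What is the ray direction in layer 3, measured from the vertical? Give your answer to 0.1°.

Ray parameter p = sin 6.6° / 604 = 1.9029e-04 s/m.
sin θ_3 = p·V_3 = 1.9029e-04 × 1057 = 0.2011.
θ_3 = 11.60° from the vertical.

11.6°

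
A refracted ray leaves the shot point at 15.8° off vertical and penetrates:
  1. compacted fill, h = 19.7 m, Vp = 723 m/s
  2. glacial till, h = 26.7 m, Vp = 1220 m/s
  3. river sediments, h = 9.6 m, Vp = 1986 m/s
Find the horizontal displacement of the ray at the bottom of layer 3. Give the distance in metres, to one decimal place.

p = sin θ₁/V₁ = sin 15.8°/723 = 3.7660e-04 s/m is conserved through the stack.
Layer 1: θ = 15.80°; offset = 19.7·tan 15.80° = 5.575 m.
Layer 2: sin θ = p·1220 = 0.4594 → θ = 27.35°; offset = 26.7·tan 27.35° = 13.811 m.
Layer 3: sin θ = p·1986 = 0.7479 → θ = 48.41°; offset = 9.6·tan 48.41° = 10.817 m.
Total horizontal offset = 30.203 m.

30.2 m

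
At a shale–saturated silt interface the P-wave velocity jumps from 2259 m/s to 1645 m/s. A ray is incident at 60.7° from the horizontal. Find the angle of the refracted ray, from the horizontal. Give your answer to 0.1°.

69.1°

Convert to the normal: θ₁ = 90° − 60.7° = 29.3°.
Snell's law: sin θ₂ = (V₂/V₁)·sin θ₁ = (1645/2259)·sin 29.3° = 0.3564.
θ₂ = arcsin 0.3564 = 20.88° from the normal.
From the interface: 90° − 20.88° = 69.12°.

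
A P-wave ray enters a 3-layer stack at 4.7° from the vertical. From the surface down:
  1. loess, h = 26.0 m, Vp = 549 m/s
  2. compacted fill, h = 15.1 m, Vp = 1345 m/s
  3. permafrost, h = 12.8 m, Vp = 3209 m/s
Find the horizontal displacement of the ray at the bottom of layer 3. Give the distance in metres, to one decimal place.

12.2 m

Ray parameter p = sin 4.7° / 549 m/s = 1.4925e-04 s/m.
Layer 1: θ = 4.70°; offset = 26.0·tan 4.70° = 2.138 m.
Layer 2: sin θ = p·1345 = 0.2007 → θ = 11.58°; offset = 15.1·tan 11.58° = 3.094 m.
Layer 3: sin θ = p·3209 = 0.4789 → θ = 28.62°; offset = 12.8·tan 28.62° = 6.984 m.
Σ offsets = 12.215 m.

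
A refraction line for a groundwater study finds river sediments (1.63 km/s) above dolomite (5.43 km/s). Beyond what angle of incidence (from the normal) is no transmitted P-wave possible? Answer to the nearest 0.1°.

Critical incidence: sin θ_c = V₁/V₂ = 1.63/5.43 = 0.3002.
θ_c = arcsin 0.3002 = 17.47°.

17.5°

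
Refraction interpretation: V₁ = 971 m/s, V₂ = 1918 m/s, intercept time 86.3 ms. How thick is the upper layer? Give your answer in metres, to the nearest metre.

θ_c = arcsin(971/1918) = 30.41°; cos θ_c = 0.8624.
tᵢ = 2h cos θ_c/V₁ ⇒ h = tᵢ·V₁/(2 cos θ_c) = 0.0863·971/(2·0.8624) = 48.58 m.

49 m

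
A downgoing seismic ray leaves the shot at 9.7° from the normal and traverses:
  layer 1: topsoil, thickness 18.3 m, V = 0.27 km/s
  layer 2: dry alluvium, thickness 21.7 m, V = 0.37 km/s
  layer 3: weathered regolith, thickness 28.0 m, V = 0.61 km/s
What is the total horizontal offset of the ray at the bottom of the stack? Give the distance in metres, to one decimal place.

19.8 m

Apply Snell's law at each interface; in layer i the horizontal offset is hᵢ·tan θᵢ.
Layer 1: θ = 9.70°; offset = 18.3·tan 9.70° = 3.128 m.
Layer 2: sin θ = 0.37·sin 9.7°/0.27 = 0.2309, θ = 13.35°; offset = 21.7·tan 13.35° = 5.150 m.
Layer 3: sin θ = 0.61·sin 9.7°/0.27 = 0.3807, θ = 22.37°; offset = 28.0·tan 22.37° = 11.526 m.
Total horizontal offset = 19.804 m.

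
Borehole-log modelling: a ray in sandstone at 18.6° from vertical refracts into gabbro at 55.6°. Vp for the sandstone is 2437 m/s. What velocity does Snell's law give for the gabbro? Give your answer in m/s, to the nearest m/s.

Snell's law: sin 18.6°/V₁ = sin 55.6°/V₂.
V₂ = V₁·sin 55.6°/sin 18.6° = 2437 × 2.5869 = 6304.26 m/s.

6304 m/s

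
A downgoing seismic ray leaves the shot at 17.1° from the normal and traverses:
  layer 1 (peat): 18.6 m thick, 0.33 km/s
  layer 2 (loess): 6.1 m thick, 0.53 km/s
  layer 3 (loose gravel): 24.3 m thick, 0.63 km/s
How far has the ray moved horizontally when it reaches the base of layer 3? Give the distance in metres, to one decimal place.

25.5 m

Apply Snell's law at each interface; in layer i the horizontal offset is hᵢ·tan θᵢ.
Layer 1: θ = 17.10°; offset = 18.6·tan 17.10° = 5.722 m.
Layer 2: sin θ = 0.53·sin 17.1°/0.33 = 0.4722, θ = 28.18°; offset = 6.1·tan 28.18° = 3.268 m.
Layer 3: sin θ = 0.63·sin 17.1°/0.33 = 0.5613, θ = 34.15°; offset = 24.3·tan 34.15° = 16.483 m.
Σ offsets = 25.473 m.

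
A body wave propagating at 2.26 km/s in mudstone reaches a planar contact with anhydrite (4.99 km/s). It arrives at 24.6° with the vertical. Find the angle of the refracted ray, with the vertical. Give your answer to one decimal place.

sin θ₁/V₁ = sin θ₂/V₂ ⇒ sin θ₂ = 4.99·sin 24.6°/2.26 = 4.99·0.4163/2.26 = 0.9191.
θ₂ = sin⁻¹(0.9191) = 66.80° (from vertical).

66.8°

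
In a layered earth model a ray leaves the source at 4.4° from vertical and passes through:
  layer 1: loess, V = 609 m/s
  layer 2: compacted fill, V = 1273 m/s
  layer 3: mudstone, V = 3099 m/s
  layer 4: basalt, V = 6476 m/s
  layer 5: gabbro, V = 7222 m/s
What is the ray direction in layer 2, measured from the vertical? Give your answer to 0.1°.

9.2°

Snell's law across each interface conserves sin θ / V, so sin θ_2 = V_2·sin θ₁/V₁.
sin θ_2 = 1273 × sin 4.4° / 609 = 0.1604.
θ_2 = 9.23° from the vertical.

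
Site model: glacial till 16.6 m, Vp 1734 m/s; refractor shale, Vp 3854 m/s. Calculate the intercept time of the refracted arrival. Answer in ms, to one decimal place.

17.1 ms

θ_c = arcsin(V₁/V₂) = arcsin(1734/3854) = 26.74°; cos θ_c = 0.8931.
tᵢ = 2h·cos θ_c / V₁ = 2·16.6·0.8931 / 1734 = 0.01710 s.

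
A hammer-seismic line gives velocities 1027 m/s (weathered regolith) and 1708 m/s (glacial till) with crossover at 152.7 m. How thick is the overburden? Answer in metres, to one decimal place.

38.1 m

h = (x_cross/2)·√((V₂−V₁)/(V₂+V₁)).
(V₂−V₁)/(V₂+V₁) = (1708−1027)/(1708+1027) = 0.2490; √ = 0.4990.
h = (152.7/2)·0.4990 = 38.10 m.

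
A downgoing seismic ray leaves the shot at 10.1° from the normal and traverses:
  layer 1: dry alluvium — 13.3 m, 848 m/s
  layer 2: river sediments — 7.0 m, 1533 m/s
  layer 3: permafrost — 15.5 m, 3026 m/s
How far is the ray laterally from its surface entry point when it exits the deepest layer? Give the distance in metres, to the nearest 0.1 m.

Ray parameter p = sin 10.1° / 848 m/s = 2.0680e-04 s/m.
Layer 1: θ = 10.10°; offset = 13.3·tan 10.10° = 2.369 m.
Layer 2: sin θ = p·1533 = 0.3170 → θ = 18.48°; offset = 7.0·tan 18.48° = 2.340 m.
Layer 3: sin θ = p·3026 = 0.6258 → θ = 38.74°; offset = 15.5·tan 38.74° = 12.435 m.
Total horizontal offset = 17.144 m.

17.1 m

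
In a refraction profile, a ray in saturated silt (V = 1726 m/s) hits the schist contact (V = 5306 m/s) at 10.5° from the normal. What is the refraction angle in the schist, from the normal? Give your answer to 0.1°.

Snell's law: sin θ₂ = (V₂/V₁)·sin θ₁ = (5306/1726)·sin 10.5° = 0.5602.
θ₂ = sin⁻¹(0.5602) = 34.07° (from vertical).

34.1°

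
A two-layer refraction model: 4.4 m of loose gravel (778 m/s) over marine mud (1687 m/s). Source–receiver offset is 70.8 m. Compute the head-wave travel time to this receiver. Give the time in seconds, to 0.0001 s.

0.0520 s

θ_c = arcsin(V₁/V₂) = arcsin(778/1687) = 27.46°, cos θ_c = 0.8873.
Intercept time tᵢ = 2h cos θ_c / V₁ = 2·4.4·0.8873/778 = 0.01004 s.
t = x/V₂ + tᵢ = 70.8/1687 + 0.01004 = 0.05200 s.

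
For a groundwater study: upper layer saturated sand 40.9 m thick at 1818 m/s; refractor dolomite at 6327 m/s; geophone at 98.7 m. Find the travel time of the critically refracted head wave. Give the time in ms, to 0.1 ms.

θ_c = arcsin(V₁/V₂) = arcsin(1818/6327) = 16.70°, cos θ_c = 0.9578.
Intercept time tᵢ = 2h cos θ_c / V₁ = 2·40.9·0.9578/1818 = 0.04310 s.
t = x/V₂ + tᵢ = 98.7/6327 + 0.04310 = 0.05870 s.

58.7 ms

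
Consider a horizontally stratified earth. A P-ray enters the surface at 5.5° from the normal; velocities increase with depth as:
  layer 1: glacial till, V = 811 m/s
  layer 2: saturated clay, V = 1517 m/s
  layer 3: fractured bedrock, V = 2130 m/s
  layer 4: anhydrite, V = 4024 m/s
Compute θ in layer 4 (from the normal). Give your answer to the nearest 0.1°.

28.4°

Ray parameter p = sin 5.5° / 811 = 1.1818e-04 s/m.
sin θ_4 = p·V_4 = 1.1818e-04 × 4024 = 0.4756.
θ_4 = 28.40° from the vertical.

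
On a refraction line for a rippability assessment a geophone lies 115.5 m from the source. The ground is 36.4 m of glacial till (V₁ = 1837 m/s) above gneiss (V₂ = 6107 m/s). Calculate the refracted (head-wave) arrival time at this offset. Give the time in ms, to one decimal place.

θ_c = arcsin(V₁/V₂) = arcsin(1837/6107) = 17.51°, cos θ_c = 0.9537.
Intercept time tᵢ = 2h cos θ_c / V₁ = 2·36.4·0.9537/1837 = 0.03779 s.
t = x/V₂ + tᵢ = 115.5/6107 + 0.03779 = 0.05671 s.

56.7 ms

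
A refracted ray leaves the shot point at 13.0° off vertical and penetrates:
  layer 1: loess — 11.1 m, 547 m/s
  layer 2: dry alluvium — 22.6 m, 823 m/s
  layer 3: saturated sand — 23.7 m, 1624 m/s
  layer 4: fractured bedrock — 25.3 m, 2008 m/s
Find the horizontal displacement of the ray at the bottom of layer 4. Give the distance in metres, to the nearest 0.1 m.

69.0 m

Apply Snell's law at each interface; in layer i the horizontal offset is hᵢ·tan θᵢ.
Layer 1: θ = 13.00°; offset = 11.1·tan 13.00° = 2.563 m.
Layer 2: sin θ = 823·sin 13.0°/547 = 0.3385, θ = 19.78°; offset = 22.6·tan 19.78° = 8.129 m.
Layer 3: sin θ = 1624·sin 13.0°/547 = 0.6679, θ = 41.90°; offset = 23.7·tan 41.90° = 21.266 m.
Layer 4: sin θ = 2008·sin 13.0°/547 = 0.8258, θ = 55.67°; offset = 25.3·tan 55.67° = 37.043 m.
Summing the layer offsets gives 69.001 m.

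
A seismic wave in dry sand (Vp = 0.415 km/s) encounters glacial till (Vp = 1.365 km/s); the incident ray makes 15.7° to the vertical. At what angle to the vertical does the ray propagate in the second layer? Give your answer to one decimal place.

62.9°

sin θ₁/V₁ = sin θ₂/V₂ ⇒ sin θ₂ = 1.365·sin 15.7°/0.415 = 1.365·0.2706/0.415 = 0.8900.
θ₂ = sin⁻¹(0.8900) = 62.88° (from vertical).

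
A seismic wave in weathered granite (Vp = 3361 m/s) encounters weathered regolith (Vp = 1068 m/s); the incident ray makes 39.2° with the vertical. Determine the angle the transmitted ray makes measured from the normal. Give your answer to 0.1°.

11.6°

Snell's law: sin θ₂ = (V₂/V₁)·sin θ₁ = (1068/3361)·sin 39.2° = 0.2008.
θ₂ = sin⁻¹(0.2008) = 11.59° (from vertical).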